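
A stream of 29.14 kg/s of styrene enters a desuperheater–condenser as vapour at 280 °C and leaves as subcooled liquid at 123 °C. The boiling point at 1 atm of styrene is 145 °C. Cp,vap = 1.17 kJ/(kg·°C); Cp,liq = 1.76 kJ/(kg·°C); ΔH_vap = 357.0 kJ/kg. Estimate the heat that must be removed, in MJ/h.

vapour 280→145 °C: -157.95 kJ/kg
condensation at 145 °C: -357 kJ/kg
liquid 145→123 °C: -38.72 kJ/kg
Δh = -157.95 + -357 + -38.72 = -553.67 kJ/kg
Q = ṁ·Δh = 29.14 kg/s × -553.67 kJ/kg = -16134 kJ/s
|Q| = 16134 kW = 58082 MJ/h

Q_c = 58100 MJ/h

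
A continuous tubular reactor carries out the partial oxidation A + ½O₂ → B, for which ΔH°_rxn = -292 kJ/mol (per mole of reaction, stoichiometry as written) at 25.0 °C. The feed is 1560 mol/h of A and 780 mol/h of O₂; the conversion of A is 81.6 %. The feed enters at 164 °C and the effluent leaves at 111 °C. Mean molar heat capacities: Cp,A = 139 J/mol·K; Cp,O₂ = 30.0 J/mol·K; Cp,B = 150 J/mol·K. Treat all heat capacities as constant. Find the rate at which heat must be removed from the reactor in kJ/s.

Q_out = 107 kJ/s

Extent of reaction ξ = 0.816 × 1560 = 1273 mol/h
Reaction term: ξ·ΔH°_rxn = 1273 × -292 = -371700 kJ/h
Sensible, feed 164→25 °C: -33393 kJ/h
Outlet flows (mol/h): A 287.04, O₂ 143.52, B 1273
Sensible, products 25→111 °C: 20223 kJ/h
Q = ΔH = -384870 kJ/h = -106.91 kW
Heat removed = 106.91 kJ/s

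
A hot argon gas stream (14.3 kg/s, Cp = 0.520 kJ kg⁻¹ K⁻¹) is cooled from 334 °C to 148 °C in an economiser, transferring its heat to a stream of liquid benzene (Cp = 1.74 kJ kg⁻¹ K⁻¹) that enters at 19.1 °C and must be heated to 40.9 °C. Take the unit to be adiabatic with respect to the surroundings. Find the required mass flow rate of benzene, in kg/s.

Heat released by hot stream: Q = 14.3 × 0.520 × (334 − 148) = 1383.1 kJ/s
Energy balance on cold side (adiabatic exchanger): Q = ṁ_c·Cp_c·(T_c,out − T_c,in)
ṁ_c = 1383.1 / [1.74 × (40.9 − 19.1)] = 36.463 kg/s

ṁ_c = 36.5 kg/s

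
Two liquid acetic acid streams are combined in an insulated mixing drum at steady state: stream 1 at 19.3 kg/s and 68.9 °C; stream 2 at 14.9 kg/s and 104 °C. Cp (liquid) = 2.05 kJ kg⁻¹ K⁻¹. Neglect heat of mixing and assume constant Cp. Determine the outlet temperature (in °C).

T_out = 84.2 °C

Adiabatic, steady state ⇒ Σ ṁᵢCp,ᵢ(T_out − Tᵢ) = 0
Σ ṁᵢCp,ᵢTᵢ = 19.3×2.05×68.9 + 14.9×2.05×104 = 5902.7
Σ ṁᵢCp,ᵢ = 19.3×2.05 + 14.9×2.05 = 70.11
T_out = 5902.7 / 70.11 = 84.192 °C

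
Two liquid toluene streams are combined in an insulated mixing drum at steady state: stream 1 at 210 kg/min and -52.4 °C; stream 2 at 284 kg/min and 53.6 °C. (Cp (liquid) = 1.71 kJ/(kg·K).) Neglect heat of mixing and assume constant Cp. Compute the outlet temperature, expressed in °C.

T_out = 8.54 °C

Energy balance with Q = 0: Σ ṁᵢCp,ᵢ(T_out − Tᵢ) = 0
Σ ṁᵢCp,ᵢTᵢ = 210×1.71×-52.4 + 284×1.71×53.6 = 7213.5
Σ ṁᵢCp,ᵢ = 210×1.71 + 284×1.71 = 844.74
T_out = 7213.5 / 844.74 = 8.5393 °C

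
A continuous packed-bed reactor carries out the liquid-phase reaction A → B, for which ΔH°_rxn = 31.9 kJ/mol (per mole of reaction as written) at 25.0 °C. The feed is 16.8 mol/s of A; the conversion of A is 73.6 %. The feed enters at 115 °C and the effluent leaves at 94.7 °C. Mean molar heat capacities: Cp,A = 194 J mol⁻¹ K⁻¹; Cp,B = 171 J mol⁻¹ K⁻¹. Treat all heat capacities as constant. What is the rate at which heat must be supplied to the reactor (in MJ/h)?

Extent of reaction ξ = 0.736 × 16.8 = 12.365 mol/s
Reaction term: ξ·ΔH°_rxn = 12.365 × 31.9 = 394.44 kJ/s
Sensible, feed 115→25 °C: -293.33 kJ/s
Outlet flows (mol/s): A 4.4352, B 12.365
Sensible, products 25→94.7 °C: 207.34 kJ/s
Q = ΔH = 308.45 kJ/s = 308.45 kW
Heat supplied = 1110.4 MJ/h

Q_in = 1110 MJ/h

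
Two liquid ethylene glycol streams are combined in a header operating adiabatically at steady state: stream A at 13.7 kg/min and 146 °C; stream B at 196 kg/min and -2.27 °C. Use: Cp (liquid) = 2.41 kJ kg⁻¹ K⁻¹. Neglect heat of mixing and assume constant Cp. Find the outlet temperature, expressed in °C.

T_out = 7.42 °C

Energy balance with Q = 0: Σ ṁᵢCp,ᵢ(T_out − Tᵢ) = 0
Σ ṁᵢCp,ᵢTᵢ = 13.7×2.41×146 + 196×2.41×-2.27 = 3748.2
Σ ṁᵢCp,ᵢ = 13.7×2.41 + 196×2.41 = 505.38
T_out = 3748.2 / 505.38 = 7.4167 °C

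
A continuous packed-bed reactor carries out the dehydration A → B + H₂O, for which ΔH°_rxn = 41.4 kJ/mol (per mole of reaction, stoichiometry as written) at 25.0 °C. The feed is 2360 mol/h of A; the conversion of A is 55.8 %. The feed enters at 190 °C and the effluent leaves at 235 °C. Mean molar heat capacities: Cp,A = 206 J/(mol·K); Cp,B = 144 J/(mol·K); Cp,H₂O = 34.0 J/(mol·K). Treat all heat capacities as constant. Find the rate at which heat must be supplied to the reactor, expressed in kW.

Extent of reaction ξ = 0.558 × 2360 = 1316.9 mol/h
Reaction term: ξ·ΔH°_rxn = 1316.9 × 41.4 = 54519 kJ/h
Sensible, feed 190→25 °C: -80216 kJ/h
Outlet flows (mol/h): A 1043.1, B 1316.9, H₂O 1316.9
Sensible, products 25→235 °C: 94350 kJ/h
Q = ΔH = 68653 kJ/h = 19.07 kW
Heat supplied = 19.07 kW

Q_in = 19.1 kW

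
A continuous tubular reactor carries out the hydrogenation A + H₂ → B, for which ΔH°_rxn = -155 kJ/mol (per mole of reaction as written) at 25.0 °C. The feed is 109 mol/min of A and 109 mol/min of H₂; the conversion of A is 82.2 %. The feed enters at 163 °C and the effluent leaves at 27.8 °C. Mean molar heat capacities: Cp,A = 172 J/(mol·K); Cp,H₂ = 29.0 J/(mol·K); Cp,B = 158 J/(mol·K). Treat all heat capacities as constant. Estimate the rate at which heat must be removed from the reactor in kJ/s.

Extent of reaction ξ = 0.822 × 109 = 89.598 mol/min
Reaction term: ξ·ΔH°_rxn = 89.598 × -155 = -13888 kJ/min
Sensible, feed 163→25 °C: -3023.4 kJ/min
Outlet flows (mol/min): A 19.402, H₂ 19.402, B 89.598
Sensible, products 25→27.8 °C: 50.558 kJ/min
Q = ΔH = -16861 kJ/min = -281.01 kW
Heat removed = 281.01 kJ/s

Q_out = 281 kJ/s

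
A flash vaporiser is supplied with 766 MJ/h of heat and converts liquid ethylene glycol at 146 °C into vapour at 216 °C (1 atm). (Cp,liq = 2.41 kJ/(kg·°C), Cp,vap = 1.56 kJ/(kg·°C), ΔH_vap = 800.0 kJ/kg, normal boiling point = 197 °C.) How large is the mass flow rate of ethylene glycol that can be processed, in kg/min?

Δh = 2.41×(197−146) + 800.0 + 1.56×(216−197) = 952.55 kJ/kg
Q = 766 MJ/h = 212.78 kJ/s = 12767 kJ/min
ṁ = Q/Δh = 12767 / 952.55 = 13.403 kg/min

ṁ = 13.4 kg/min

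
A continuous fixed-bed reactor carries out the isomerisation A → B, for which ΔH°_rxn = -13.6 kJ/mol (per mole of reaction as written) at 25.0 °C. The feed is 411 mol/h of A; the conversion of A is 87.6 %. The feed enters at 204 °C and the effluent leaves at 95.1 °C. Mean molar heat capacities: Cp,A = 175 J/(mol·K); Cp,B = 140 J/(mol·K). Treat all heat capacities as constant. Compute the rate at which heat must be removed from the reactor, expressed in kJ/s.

Q_out = 3.78 kJ/s

Extent of reaction ξ = 0.876 × 411 = 360.04 mol/h
Reaction term: ξ·ΔH°_rxn = 360.04 × -13.6 = -4896.5 kJ/h
Sensible, feed 204→25 °C: -12875 kJ/h
Outlet flows (mol/h): A 50.964, B 360.04
Sensible, products 25→95.1 °C: 4158.6 kJ/h
Q = ΔH = -13612 kJ/h = -3.7812 kW
Heat removed = 3.7812 kJ/s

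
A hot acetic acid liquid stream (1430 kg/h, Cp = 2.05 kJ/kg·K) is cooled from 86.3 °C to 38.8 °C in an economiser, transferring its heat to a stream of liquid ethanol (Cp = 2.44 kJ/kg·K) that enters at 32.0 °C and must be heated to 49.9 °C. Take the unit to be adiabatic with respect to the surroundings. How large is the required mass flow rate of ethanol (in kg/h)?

ṁ_c = 3190 kg/h

Heat released by hot stream: Q = 1430 × 2.05 × (86.3 − 38.8) = 139250 kJ/h
Energy balance on cold side (adiabatic exchanger): Q = ṁ_c·Cp_c·(T_c,out − T_c,in)
ṁ_c = 139250 / [2.44 × (49.9 − 32.0)] = 3188.2 kg/h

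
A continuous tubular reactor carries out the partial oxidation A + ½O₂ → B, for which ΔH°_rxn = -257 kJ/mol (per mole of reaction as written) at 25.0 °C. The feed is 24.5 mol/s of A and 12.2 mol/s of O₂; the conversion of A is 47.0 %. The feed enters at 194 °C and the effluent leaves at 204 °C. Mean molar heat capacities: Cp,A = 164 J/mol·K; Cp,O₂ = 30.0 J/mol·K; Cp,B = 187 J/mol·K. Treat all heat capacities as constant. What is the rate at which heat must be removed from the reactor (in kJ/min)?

Extent of reaction ξ = 0.470 × 24.5 = 11.515 mol/s
Reaction term: ξ·ΔH°_rxn = 11.515 × -257 = -2959.4 kJ/s
Sensible, feed 194→25 °C: -740.9 kJ/s
Outlet flows (mol/s): A 12.985, O₂ 6.4425, B 11.515
Sensible, products 25→204 °C: 801.23 kJ/s
Q = ΔH = -2899 kJ/s = -2899 kW
Heat removed = 173940 kJ/min

Q_out = 174000 kJ/min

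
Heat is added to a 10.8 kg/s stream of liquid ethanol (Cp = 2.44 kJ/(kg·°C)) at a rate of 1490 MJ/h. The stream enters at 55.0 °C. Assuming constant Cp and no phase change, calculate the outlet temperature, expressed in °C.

T_out = 70.7 °C

Q = 1490 MJ/h = 413.89 kJ/s
ΔT = Q/(ṁ·Cp) = 413.89/(10.8×2.44) = 15.706 K
T_out = 55.0 + 15.706 = 70.706 °C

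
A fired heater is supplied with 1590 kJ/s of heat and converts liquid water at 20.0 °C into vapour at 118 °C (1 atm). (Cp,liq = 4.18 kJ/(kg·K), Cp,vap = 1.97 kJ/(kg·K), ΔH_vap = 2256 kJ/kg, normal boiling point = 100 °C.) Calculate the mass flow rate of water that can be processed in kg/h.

ṁ = 2180 kg/h

Δh = 4.18×(100−20.0) + 2256 + 1.97×(118−100) = 2625.9 kJ/kg
Q = 1590 kJ/s = 1590 kJ/s = 5.724e+06 kJ/h
ṁ = Q/Δh = 5.724e+06 / 2625.9 = 2179.9 kg/h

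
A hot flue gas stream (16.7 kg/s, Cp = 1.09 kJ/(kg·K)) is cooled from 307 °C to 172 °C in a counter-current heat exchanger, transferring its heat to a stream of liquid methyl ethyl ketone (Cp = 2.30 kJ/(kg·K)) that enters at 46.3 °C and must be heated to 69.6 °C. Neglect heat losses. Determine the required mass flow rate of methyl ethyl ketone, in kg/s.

Heat released by hot stream: Q = 16.7 × 1.09 × (307 − 172) = 2457.4 kJ/s
Energy balance on cold side (adiabatic exchanger): Q = ṁ_c·Cp_c·(T_c,out − T_c,in)
ṁ_c = 2457.4 / [2.30 × (69.6 − 46.3)] = 45.856 kg/s

ṁ_c = 45.9 kg/s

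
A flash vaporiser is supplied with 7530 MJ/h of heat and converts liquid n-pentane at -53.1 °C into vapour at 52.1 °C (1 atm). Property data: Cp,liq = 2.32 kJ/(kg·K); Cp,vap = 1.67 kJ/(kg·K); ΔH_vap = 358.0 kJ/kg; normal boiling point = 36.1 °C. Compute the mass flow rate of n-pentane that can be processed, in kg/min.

ṁ = 212 kg/min

Δh = 2.32×(36.1−-53.1) + 358.0 + 1.67×(52.1−36.1) = 591.66 kJ/kg
Q = 7530 MJ/h = 2091.7 kJ/s = 125500 kJ/min
ṁ = Q/Δh = 125500 / 591.66 = 212.11 kg/min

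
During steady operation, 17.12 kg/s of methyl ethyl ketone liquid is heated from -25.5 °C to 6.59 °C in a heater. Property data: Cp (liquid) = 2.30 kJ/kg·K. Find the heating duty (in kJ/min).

Q = ṁ·Cp·ΔT = 17.12 × 2.30 × (6.59 − -25.5) = 1263.6 kJ/s
Heating duty = 75815 kJ/min

Q = 75800 kJ/min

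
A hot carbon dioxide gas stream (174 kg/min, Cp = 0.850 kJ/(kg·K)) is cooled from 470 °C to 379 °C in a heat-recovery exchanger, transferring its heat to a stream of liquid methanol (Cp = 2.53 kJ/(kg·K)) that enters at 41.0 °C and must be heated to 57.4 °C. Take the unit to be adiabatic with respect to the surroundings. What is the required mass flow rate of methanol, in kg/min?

Heat released by hot stream: Q = 174 × 0.850 × (470 − 379) = 13459 kJ/min
Energy balance on cold side (adiabatic exchanger): Q = ṁ_c·Cp_c·(T_c,out − T_c,in)
ṁ_c = 13459 / [2.53 × (57.4 − 41.0)] = 324.37 kg/min

ṁ_c = 324 kg/min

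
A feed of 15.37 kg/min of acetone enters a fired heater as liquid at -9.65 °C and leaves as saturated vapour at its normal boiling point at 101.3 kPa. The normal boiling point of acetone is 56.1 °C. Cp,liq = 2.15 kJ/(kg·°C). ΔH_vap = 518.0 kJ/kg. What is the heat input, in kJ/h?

liquid -9.65→56.1 °C: 141.36 kJ/kg
vaporisation at 56.1 °C: 518 kJ/kg
Δh = 141.36 + 518 = 659.36 kJ/kg
Q = ṁ·Δh = 15.37 kg/min × 659.36 kJ/kg = 10134 kJ/min
|Q| = 168.91 kW = 608060 kJ/h

Q = 608000 kJ/h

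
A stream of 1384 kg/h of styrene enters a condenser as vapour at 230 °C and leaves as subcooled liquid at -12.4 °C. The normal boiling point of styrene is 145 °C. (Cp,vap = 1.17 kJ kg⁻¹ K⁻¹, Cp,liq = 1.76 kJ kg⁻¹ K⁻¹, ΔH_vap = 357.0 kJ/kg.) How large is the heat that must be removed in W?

vapour 230→145 °C: -99.45 kJ/kg
condensation at 145 °C: -357 kJ/kg
liquid 145→-12.4 °C: -277.02 kJ/kg
Δh = -99.45 + -357 + -277.02 = -733.47 kJ/kg
Q = ṁ·Δh = 1384 kg/h × -733.47 kJ/kg = -1.0151e+06 kJ/h
|Q| = 281.98 kW = 281980 W

Q_c = 282000 W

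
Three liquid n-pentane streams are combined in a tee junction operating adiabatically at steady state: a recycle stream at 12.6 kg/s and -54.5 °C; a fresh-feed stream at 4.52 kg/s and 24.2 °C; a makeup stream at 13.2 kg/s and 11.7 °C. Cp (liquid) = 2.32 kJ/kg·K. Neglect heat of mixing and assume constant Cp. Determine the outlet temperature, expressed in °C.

T_out = -13.9 °C

Adiabatic, steady state ⇒ Σ ṁᵢCp,ᵢ(T_out − Tᵢ) = 0
Σ ṁᵢCp,ᵢTᵢ = 12.6×2.32×-54.5 + 4.52×2.32×24.2 + 13.2×2.32×11.7 = -981.07
Σ ṁᵢCp,ᵢ = 12.6×2.32 + 4.52×2.32 + 13.2×2.32 = 70.342
T_out = -981.07 / 70.342 = -13.947 °C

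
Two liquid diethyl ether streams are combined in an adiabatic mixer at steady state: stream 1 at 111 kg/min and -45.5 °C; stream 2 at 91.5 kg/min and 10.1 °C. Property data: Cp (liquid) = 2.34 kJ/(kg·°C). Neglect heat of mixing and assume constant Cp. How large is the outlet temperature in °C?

No heat crosses the boundary, so H_out = H_in.
Σ ṁᵢCp,ᵢTᵢ = 111×2.34×-45.5 + 91.5×2.34×10.1 = -9655.7
Σ ṁᵢCp,ᵢ = 111×2.34 + 91.5×2.34 = 473.85
T_out = -9655.7 / 473.85 = -20.377 °C

T_out = -20.4 °C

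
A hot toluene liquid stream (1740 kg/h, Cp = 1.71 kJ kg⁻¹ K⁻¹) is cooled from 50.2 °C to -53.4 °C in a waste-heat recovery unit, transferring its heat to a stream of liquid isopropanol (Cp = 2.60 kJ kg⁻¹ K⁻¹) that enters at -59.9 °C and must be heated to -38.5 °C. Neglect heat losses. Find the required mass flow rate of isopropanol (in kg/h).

Heat released by hot stream: Q = 1740 × 1.71 × (50.2 − -53.4) = 308250 kJ/h
Energy balance on cold side (adiabatic exchanger): Q = ṁ_c·Cp_c·(T_c,out − T_c,in)
ṁ_c = 308250 / [2.60 × (-38.5 − -59.9)] = 5540.1 kg/h

ṁ_c = 5540 kg/h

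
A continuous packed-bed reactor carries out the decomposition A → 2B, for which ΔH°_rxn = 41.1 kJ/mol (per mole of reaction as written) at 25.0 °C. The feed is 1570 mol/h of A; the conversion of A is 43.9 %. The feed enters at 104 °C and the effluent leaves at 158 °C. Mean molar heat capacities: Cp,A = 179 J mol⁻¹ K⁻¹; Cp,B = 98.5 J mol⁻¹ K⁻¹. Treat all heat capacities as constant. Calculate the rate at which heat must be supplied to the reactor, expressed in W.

Q_in = 12500 W

Extent of reaction ξ = 0.439 × 1570 = 689.23 mol/h
Reaction term: ξ·ΔH°_rxn = 689.23 × 41.1 = 28327 kJ/h
Sensible, feed 104→25 °C: -22201 kJ/h
Outlet flows (mol/h): A 880.77, B 1378.5
Sensible, products 25→158 °C: 39027 kJ/h
Q = ΔH = 45153 kJ/h = 12.542 kW
Heat supplied = 12542 W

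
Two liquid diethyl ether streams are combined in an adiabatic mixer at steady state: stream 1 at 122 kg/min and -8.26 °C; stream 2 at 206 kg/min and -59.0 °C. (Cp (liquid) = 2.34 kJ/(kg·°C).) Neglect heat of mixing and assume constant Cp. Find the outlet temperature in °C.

Energy balance with Q = 0: Σ ṁᵢCp,ᵢ(T_out − Tᵢ) = 0
Σ ṁᵢCp,ᵢTᵢ = 122×2.34×-8.26 + 206×2.34×-59.0 = -30798
Σ ṁᵢCp,ᵢ = 122×2.34 + 206×2.34 = 767.52
T_out = -30798 / 767.52 = -40.127 °C

T_out = -40.1 °C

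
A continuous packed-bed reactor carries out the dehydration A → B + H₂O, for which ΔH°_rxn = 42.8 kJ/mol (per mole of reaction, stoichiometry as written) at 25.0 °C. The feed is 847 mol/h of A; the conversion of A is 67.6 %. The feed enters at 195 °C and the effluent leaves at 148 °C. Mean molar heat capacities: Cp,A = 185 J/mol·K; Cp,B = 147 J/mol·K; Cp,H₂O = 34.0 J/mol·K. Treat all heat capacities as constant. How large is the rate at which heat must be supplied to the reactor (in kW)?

Extent of reaction ξ = 0.676 × 847 = 572.57 mol/h
Reaction term: ξ·ΔH°_rxn = 572.57 × 42.8 = 24506 kJ/h
Sensible, feed 195→25 °C: -26638 kJ/h
Outlet flows (mol/h): A 274.43, B 572.57, H₂O 572.57
Sensible, products 25→148 °C: 18992 kJ/h
Q = ΔH = 16860 kJ/h = 4.6833 kW
Heat supplied = 4.6833 kW

Q_in = 4.68 kW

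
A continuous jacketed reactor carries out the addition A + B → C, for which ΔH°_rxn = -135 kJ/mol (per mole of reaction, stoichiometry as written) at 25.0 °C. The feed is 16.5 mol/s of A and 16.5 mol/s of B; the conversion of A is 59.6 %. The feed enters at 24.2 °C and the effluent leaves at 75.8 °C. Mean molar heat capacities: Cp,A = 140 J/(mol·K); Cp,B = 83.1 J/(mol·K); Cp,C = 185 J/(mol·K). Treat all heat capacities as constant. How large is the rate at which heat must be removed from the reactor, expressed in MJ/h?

Q_out = 4160 MJ/h

Extent of reaction ξ = 0.596 × 16.5 = 9.834 mol/s
Reaction term: ξ·ΔH°_rxn = 9.834 × -135 = -1327.6 kJ/s
Sensible, feed 24.2→25 °C: 2.9449 kJ/s
Outlet flows (mol/s): A 6.666, B 6.666, C 9.834
Sensible, products 25→75.8 °C: 167.97 kJ/s
Q = ΔH = -1156.7 kJ/s = -1156.7 kW
Heat removed = 4164 MJ/h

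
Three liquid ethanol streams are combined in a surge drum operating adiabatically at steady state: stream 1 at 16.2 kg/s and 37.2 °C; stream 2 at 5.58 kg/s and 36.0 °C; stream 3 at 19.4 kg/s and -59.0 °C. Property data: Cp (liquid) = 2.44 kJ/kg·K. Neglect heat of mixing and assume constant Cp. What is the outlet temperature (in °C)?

Adiabatic, steady state ⇒ Σ ṁᵢCp,ᵢ(T_out − Tᵢ) = 0
Σ ṁᵢCp,ᵢTᵢ = 16.2×2.44×37.2 + 5.58×2.44×36.0 + 19.4×2.44×-59.0 = -832.24
Σ ṁᵢCp,ᵢ = 16.2×2.44 + 5.58×2.44 + 19.4×2.44 = 100.48
T_out = -832.24 / 100.48 = -8.2827 °C

T_out = -8.28 °C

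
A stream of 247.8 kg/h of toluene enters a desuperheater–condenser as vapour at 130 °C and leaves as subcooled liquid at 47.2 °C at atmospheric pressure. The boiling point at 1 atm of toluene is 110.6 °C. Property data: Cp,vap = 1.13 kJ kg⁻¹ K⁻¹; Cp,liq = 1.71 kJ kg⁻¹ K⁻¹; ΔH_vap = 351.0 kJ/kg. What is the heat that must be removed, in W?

vapour 130→110.6 °C: -21.922 kJ/kg
condensation at 110.6 °C: -351 kJ/kg
liquid 110.6→47.2 °C: -108.41 kJ/kg
Δh = -21.922 + -351 + -108.41 = -481.34 kJ/kg
Q = ṁ·Δh = 247.8 kg/h × -481.34 kJ/kg = -119280 kJ/h
|Q| = 33.132 kW = 33132 W

Q_c = 33100 W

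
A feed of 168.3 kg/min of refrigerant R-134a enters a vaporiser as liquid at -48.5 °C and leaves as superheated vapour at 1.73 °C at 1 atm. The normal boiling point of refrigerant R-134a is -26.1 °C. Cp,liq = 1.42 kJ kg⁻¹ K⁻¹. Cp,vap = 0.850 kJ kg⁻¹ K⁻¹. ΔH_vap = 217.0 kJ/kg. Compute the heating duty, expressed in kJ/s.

liquid -48.5→-26.1 °C: 31.808 kJ/kg
vaporisation at -26.1 °C: 217 kJ/kg
vapour -26.1→1.73 °C: 23.655 kJ/kg
Δh = 31.808 + 217 + 23.655 = 272.46 kJ/kg
Q = ṁ·Δh = 168.3 kg/min × 272.46 kJ/kg = 45856 kJ/min
|Q| = 764.26 kW

Q = 764 kJ/s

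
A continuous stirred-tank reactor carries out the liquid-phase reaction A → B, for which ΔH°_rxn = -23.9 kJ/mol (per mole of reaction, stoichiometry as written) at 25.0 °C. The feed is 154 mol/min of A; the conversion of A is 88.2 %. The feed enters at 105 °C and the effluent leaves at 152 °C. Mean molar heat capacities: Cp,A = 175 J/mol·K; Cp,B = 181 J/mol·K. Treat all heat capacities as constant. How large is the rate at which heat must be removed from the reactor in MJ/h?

Extent of reaction ξ = 0.882 × 154 = 135.83 mol/min
Reaction term: ξ·ΔH°_rxn = 135.83 × -23.9 = -3246.3 kJ/min
Sensible, feed 105→25 °C: -2156 kJ/min
Outlet flows (mol/min): A 18.172, B 135.83
Sensible, products 25→152 °C: 3526.2 kJ/min
Q = ΔH = -1876.1 kJ/min = -31.269 kW
Heat removed = 112.57 MJ/h

Q_out = 113 MJ/h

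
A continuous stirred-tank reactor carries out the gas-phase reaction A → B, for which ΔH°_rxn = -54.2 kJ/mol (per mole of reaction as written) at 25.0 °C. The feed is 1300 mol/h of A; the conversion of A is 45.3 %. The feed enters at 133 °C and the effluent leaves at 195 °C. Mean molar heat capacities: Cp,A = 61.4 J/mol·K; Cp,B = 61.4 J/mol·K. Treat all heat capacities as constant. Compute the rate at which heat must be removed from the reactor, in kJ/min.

Extent of reaction ξ = 0.453 × 1300 = 588.9 mol/h
Reaction term: ξ·ΔH°_rxn = 588.9 × -54.2 = -31918 kJ/h
Sensible, feed 133→25 °C: -8620.6 kJ/h
Outlet flows (mol/h): A 711.1, B 588.9
Sensible, products 25→195 °C: 13569 kJ/h
Q = ΔH = -26970 kJ/h = -7.4915 kW
Heat removed = 449.49 kJ/min

Q_out = 449 kJ/min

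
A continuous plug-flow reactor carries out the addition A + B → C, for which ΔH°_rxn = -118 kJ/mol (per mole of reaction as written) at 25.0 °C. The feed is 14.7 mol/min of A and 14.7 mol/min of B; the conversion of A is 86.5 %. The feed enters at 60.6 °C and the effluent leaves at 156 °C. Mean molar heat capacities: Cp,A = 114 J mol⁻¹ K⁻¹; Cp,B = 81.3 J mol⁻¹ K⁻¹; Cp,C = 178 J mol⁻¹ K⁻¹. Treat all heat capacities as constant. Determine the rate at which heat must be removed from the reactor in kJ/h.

Extent of reaction ξ = 0.865 × 14.7 = 12.715 mol/min
Reaction term: ξ·ΔH°_rxn = 12.715 × -118 = -1500.4 kJ/min
Sensible, feed 60.6→25 °C: -102.2 kJ/min
Outlet flows (mol/min): A 1.9845, B 1.9845, C 12.715
Sensible, products 25→156 °C: 347.27 kJ/min
Q = ΔH = -1255.4 kJ/min = -20.923 kW
Heat removed = 75322 kJ/h

Q_out = 75300 kJ/h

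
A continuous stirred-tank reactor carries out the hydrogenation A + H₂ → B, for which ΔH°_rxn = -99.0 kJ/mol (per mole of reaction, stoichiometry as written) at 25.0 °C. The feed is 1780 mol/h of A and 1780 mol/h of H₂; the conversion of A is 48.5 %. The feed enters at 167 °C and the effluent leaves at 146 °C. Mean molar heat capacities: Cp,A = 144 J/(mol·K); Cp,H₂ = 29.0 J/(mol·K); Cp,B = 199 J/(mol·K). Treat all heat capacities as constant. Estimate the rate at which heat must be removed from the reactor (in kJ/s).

Extent of reaction ξ = 0.485 × 1780 = 863.3 mol/h
Reaction term: ξ·ΔH°_rxn = 863.3 × -99.0 = -85467 kJ/h
Sensible, feed 167→25 °C: -43727 kJ/h
Outlet flows (mol/h): A 916.7, H₂ 916.7, B 863.3
Sensible, products 25→146 °C: 39977 kJ/h
Q = ΔH = -89217 kJ/h = -24.783 kW
Heat removed = 24.783 kJ/s

Q_out = 24.8 kJ/s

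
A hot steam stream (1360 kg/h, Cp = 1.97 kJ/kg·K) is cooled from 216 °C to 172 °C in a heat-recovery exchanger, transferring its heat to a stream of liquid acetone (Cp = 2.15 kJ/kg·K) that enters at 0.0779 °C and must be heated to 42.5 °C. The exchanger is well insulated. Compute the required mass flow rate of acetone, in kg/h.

Heat released by hot stream: Q = 1360 × 1.97 × (216 − 172) = 117880 kJ/h
Energy balance on cold side (adiabatic exchanger): Q = ṁ_c·Cp_c·(T_c,out − T_c,in)
ṁ_c = 117880 / [2.15 × (42.5 − 0.0779)] = 1292.5 kg/h

ṁ_c = 1290 kg/h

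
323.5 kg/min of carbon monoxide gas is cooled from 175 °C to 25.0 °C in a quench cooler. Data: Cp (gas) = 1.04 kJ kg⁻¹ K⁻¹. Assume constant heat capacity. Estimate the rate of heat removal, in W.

Q = ṁ·Cp·ΔT = 323.5 × 1.04 × (25.0 − 175) = -50466 kJ/min
Converting: 50466 / 60 s = 841.1 kW
Cooling duty = 841100 W

Q_c = 841000 W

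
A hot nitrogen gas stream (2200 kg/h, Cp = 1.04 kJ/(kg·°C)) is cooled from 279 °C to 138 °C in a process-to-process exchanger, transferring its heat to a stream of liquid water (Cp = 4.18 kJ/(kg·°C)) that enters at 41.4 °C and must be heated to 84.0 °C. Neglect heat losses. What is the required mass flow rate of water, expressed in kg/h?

Heat released by hot stream: Q = 2200 × 1.04 × (279 − 138) = 322610 kJ/h
Energy balance on cold side (adiabatic exchanger): Q = ṁ_c·Cp_c·(T_c,out − T_c,in)
ṁ_c = 322610 / [4.18 × (84.0 − 41.4)] = 1811.7 kg/h

ṁ_c = 1810 kg/h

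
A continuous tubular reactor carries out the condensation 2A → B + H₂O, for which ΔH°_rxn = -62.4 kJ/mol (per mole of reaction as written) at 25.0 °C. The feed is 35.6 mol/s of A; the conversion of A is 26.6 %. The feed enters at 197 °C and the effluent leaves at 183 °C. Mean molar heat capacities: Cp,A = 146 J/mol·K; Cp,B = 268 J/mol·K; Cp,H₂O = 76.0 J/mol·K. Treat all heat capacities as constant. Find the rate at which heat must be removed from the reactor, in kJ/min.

Q_out = 19800 kJ/min

Extent of reaction ξ = 0.266 × 35.6 / 2 = 4.7348 mol/s
Reaction term: ξ·ΔH°_rxn = 4.7348 × -62.4 = -295.45 kJ/s
Sensible, feed 197→25 °C: -893.99 kJ/s
Outlet flows (mol/s): A 26.13, B 4.7348, H₂O 4.7348
Sensible, products 25→183 °C: 860.12 kJ/s
Q = ΔH = -329.32 kJ/s = -329.32 kW
Heat removed = 19759 kJ/min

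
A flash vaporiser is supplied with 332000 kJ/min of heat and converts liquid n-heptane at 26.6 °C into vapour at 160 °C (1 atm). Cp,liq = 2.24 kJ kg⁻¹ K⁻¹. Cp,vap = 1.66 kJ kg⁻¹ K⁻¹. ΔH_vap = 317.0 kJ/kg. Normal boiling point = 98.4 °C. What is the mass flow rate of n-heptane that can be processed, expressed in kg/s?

ṁ = 9.54 kg/s

Δh = 2.24×(98.4−26.6) + 317.0 + 1.66×(160−98.4) = 580.09 kJ/kg
Q = 332000 kJ/min = 5533.3 kJ/s = 5533.3 kJ/s
ṁ = Q/Δh = 5533.3 / 580.09 = 9.5388 kg/s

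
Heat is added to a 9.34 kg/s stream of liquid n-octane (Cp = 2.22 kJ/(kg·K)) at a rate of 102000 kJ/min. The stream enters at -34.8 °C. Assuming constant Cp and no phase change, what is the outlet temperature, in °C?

T_out = 47.2 °C

Q = 102000 kJ/min = 1700 kJ/s
ΔT = Q/(ṁ·Cp) = 1700/(9.34×2.22) = 81.988 K
T_out = -34.8 + 81.988 = 47.188 °C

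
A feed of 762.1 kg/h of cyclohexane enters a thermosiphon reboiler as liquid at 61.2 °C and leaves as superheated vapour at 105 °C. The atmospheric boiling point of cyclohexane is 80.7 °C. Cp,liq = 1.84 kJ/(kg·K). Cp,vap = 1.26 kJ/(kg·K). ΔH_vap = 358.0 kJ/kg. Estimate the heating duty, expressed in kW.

Q = 89.9 kW

liquid 61.2→80.7 °C: 35.88 kJ/kg
vaporisation at 80.7 °C: 358 kJ/kg
vapour 80.7→105 °C: 30.618 kJ/kg
Δh = 35.88 + 358 + 30.618 = 424.5 kJ/kg
Q = ṁ·Δh = 762.1 kg/h × 424.5 kJ/kg = 323510 kJ/h
|Q| = 89.864 kW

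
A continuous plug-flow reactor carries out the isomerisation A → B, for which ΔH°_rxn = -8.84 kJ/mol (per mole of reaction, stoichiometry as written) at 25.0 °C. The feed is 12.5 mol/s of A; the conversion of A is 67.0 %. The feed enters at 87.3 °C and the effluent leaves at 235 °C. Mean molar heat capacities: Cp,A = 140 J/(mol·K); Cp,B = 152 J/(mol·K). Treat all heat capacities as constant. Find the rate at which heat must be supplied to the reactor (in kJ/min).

Extent of reaction ξ = 0.670 × 12.5 = 8.375 mol/s
Reaction term: ξ·ΔH°_rxn = 8.375 × -8.84 = -74.035 kJ/s
Sensible, feed 87.3→25 °C: -109.03 kJ/s
Outlet flows (mol/s): A 4.125, B 8.375
Sensible, products 25→235 °C: 388.61 kJ/s
Q = ΔH = 205.55 kJ/s = 205.55 kW
Heat supplied = 12333 kJ/min

Q_in = 12300 kJ/min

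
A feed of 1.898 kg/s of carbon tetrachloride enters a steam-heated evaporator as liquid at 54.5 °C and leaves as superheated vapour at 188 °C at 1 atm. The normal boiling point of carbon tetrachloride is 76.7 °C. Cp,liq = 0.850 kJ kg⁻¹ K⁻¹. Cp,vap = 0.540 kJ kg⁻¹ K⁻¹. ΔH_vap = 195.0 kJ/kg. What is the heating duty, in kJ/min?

liquid 54.5→76.7 °C: 18.87 kJ/kg
vaporisation at 76.7 °C: 195 kJ/kg
vapour 76.7→188 °C: 60.102 kJ/kg
Δh = 18.87 + 195 + 60.102 = 273.97 kJ/kg
Q = ṁ·Δh = 1.898 kg/s × 273.97 kJ/kg = 520 kJ/s
|Q| = 520 kW = 31200 kJ/min

Q = 31200 kJ/min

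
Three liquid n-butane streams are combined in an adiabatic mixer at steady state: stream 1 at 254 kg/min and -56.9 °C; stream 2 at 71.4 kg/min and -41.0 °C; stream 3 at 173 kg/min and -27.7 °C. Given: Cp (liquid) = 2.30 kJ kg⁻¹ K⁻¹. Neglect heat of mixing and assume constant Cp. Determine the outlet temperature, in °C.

Adiabatic, steady state ⇒ Σ ṁᵢCp,ᵢ(T_out − Tᵢ) = 0
Σ ṁᵢCp,ᵢTᵢ = 254×2.30×-56.9 + 71.4×2.30×-41.0 + 173×2.30×-27.7 = -50996
Σ ṁᵢCp,ᵢ = 254×2.30 + 71.4×2.30 + 173×2.30 = 1146.3
T_out = -50996 / 1146.3 = -44.487 °C

T_out = -44.5 °C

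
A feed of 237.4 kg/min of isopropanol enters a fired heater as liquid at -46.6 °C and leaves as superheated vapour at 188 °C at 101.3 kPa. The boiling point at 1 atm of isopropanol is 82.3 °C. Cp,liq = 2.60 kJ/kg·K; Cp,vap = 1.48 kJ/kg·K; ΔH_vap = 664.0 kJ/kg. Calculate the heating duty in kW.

liquid -46.6→82.3 °C: 335.14 kJ/kg
vaporisation at 82.3 °C: 664 kJ/kg
vapour 82.3→188 °C: 156.44 kJ/kg
Δh = 335.14 + 664 + 156.44 = 1155.6 kJ/kg
Q = ṁ·Δh = 237.4 kg/min × 1155.6 kJ/kg = 274330 kJ/min
|Q| = 4572.2 kW

Q = 4570 kW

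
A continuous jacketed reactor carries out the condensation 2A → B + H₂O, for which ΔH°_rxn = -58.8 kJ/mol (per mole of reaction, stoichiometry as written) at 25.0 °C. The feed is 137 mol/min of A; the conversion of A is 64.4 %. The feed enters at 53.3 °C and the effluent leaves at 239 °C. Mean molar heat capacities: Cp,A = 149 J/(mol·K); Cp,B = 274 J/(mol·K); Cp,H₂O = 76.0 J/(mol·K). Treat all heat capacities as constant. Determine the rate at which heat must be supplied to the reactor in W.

Q_in = 28100 W

Extent of reaction ξ = 0.644 × 137 / 2 = 44.114 mol/min
Reaction term: ξ·ΔH°_rxn = 44.114 × -58.8 = -2593.9 kJ/min
Sensible, feed 53.3→25 °C: -577.69 kJ/min
Outlet flows (mol/min): A 48.772, B 44.114, H₂O 44.114
Sensible, products 25→239 °C: 4859.3 kJ/min
Q = ΔH = 1687.7 kJ/min = 28.128 kW
Heat supplied = 28128 W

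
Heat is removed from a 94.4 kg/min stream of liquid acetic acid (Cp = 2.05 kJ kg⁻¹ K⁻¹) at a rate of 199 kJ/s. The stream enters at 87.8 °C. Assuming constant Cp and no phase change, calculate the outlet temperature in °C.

Q = 199 kJ/s = 11940 kJ/min
ΔT = Q/(ṁ·Cp) = 11940/(94.4×2.05) = 61.699 K
T_out = 87.8 − 61.699 = 26.101 °C

T_out = 26.1 °C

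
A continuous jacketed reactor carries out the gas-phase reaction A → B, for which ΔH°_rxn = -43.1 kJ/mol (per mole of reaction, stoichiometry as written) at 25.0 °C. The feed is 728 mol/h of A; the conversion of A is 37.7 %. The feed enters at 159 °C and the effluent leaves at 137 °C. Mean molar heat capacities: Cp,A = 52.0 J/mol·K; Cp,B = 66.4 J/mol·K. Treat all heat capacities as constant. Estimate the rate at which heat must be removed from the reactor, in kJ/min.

Extent of reaction ξ = 0.377 × 728 = 274.46 mol/h
Reaction term: ξ·ΔH°_rxn = 274.46 × -43.1 = -11829 kJ/h
Sensible, feed 159→25 °C: -5072.7 kJ/h
Outlet flows (mol/h): A 453.54, B 274.46
Sensible, products 25→137 °C: 4682.5 kJ/h
Q = ΔH = -12219 kJ/h = -3.3942 kW
Heat removed = 203.65 kJ/min

Q_out = 204 kJ/min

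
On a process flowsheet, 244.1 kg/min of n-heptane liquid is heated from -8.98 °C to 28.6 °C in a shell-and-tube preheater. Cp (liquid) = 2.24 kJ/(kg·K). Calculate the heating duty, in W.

Q = ṁ·Cp·ΔT = 244.1 × 2.24 × (28.6 − -8.98) = 20548 kJ/min
Converting: 20548 / 60 s = 342.47 kW
Heating duty = 342470 W

Q = 342000 W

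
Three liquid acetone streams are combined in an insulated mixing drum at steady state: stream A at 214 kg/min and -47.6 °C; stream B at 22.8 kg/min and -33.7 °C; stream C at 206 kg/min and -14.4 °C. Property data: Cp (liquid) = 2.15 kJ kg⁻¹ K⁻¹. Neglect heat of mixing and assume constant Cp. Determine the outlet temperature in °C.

T_out = -31.4 °C

Energy balance with Q = 0: Σ ṁᵢCp,ᵢ(T_out − Tᵢ) = 0
T_out = Σ ṁᵢCp,ᵢTᵢ / Σ ṁᵢCp,ᵢ
      = -29930 / 952.02 = -31.439 °C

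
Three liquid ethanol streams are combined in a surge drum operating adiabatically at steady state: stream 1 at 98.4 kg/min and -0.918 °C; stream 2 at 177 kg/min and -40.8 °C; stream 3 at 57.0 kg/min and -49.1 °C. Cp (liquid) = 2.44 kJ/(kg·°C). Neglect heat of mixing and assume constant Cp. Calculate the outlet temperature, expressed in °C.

No heat crosses the boundary, so H_out = H_in.
T_out = Σ ṁᵢCp,ᵢTᵢ / Σ ṁᵢCp,ᵢ
      = -24670 / 811.06 = -30.417 °C

T_out = -30.4 °C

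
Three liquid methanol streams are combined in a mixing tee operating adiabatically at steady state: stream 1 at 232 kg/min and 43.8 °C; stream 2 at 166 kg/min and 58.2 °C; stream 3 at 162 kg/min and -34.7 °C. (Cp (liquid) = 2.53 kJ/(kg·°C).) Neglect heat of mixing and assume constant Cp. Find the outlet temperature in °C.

T_out = 25.4 °C

Energy balance with Q = 0: Σ ṁᵢCp,ᵢ(T_out − Tᵢ) = 0
T_out = Σ ṁᵢCp,ᵢTᵢ / Σ ṁᵢCp,ᵢ
      = 35930 / 1416.8 = 25.36 °C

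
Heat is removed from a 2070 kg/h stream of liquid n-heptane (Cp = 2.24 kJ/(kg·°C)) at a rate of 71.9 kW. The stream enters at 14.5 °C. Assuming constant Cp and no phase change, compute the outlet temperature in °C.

T_out = -41.3 °C

Q = 71.9 kW = 258840 kJ/h
ΔT = Q/(ṁ·Cp) = 258840/(2070×2.24) = 55.823 K
T_out = 14.5 − 55.823 = -41.323 °C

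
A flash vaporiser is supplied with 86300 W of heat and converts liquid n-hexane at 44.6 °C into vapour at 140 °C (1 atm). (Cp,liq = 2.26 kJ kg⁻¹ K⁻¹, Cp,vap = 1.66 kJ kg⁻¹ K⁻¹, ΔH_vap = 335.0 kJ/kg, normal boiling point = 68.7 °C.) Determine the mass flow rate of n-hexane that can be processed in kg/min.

Δh = 2.26×(68.7−44.6) + 335.0 + 1.66×(140−68.7) = 507.82 kJ/kg
Q = 86300 W = 86.3 kJ/s = 5178 kJ/min
ṁ = Q/Δh = 5178 / 507.82 = 10.196 kg/min

ṁ = 10.2 kg/min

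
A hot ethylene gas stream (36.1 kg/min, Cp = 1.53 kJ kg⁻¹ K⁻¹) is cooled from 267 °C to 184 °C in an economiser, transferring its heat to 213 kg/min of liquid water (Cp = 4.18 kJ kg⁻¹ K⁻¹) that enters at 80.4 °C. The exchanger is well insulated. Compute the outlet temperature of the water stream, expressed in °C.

Heat released by hot stream: Q = 36.1 × 1.53 × (267 − 184) = 4584.3 kJ/min
Energy balance on cold side (adiabatic exchanger): Q = ṁ_c·Cp_c·(T_c,out − T_c,in)
T_c,out = 80.4 + 4584.3/(213 × 4.18) = 85.549 °C

T_c,out = 85.5 °C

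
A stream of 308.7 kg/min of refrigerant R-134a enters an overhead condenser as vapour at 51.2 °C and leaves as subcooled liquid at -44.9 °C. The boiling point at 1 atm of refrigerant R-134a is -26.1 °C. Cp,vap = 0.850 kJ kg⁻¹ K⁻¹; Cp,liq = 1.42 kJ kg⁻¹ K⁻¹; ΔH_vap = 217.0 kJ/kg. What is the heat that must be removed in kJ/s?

vapour 51.2→-26.1 °C: -65.705 kJ/kg
condensation at -26.1 °C: -217 kJ/kg
liquid -26.1→-44.9 °C: -26.696 kJ/kg
Δh = -65.705 + -217 + -26.696 = -309.4 kJ/kg
Q = ṁ·Δh = 308.7 kg/min × -309.4 kJ/kg = -95512 kJ/min
|Q| = 1591.9 kW

Q_c = 1590 kJ/s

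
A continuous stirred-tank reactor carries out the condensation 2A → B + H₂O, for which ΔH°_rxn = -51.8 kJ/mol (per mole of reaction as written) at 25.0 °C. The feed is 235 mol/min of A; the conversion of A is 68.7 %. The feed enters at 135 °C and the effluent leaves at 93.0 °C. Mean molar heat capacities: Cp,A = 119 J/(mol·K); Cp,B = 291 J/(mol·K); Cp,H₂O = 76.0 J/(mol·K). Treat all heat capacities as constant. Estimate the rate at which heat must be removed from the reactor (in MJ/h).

Extent of reaction ξ = 0.687 × 235 / 2 = 80.723 mol/min
Reaction term: ξ·ΔH°_rxn = 80.723 × -51.8 = -4181.4 kJ/min
Sensible, feed 135→25 °C: -3076.2 kJ/min
Outlet flows (mol/min): A 73.555, B 80.723, H₂O 80.723
Sensible, products 25→93.0 °C: 2609.7 kJ/min
Q = ΔH = -4647.9 kJ/min = -77.464 kW
Heat removed = 278.87 MJ/h

Q_out = 279 MJ/h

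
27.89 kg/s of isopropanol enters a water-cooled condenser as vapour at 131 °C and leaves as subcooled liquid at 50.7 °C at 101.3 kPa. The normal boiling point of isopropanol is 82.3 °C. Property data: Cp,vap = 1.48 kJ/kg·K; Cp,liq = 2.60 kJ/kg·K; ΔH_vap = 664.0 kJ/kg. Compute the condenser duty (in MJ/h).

Q_c = 82200 MJ/h

vapour 131→82.3 °C: -72.076 kJ/kg
condensation at 82.3 °C: -664 kJ/kg
liquid 82.3→50.7 °C: -82.16 kJ/kg
Δh = -72.076 + -664 + -82.16 = -818.24 kJ/kg
Q = ṁ·Δh = 27.89 kg/s × -818.24 kJ/kg = -22821 kJ/s
|Q| = 22821 kW = 82154 MJ/h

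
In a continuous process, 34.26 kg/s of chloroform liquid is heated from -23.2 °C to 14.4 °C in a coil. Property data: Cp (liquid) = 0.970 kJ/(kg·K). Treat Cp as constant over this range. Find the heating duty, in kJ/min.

Q = ṁ·Cp·ΔT = 34.26 × 0.970 × (14.4 − -23.2) = 1249.5 kJ/s
Heating duty = 74972 kJ/min

Q = 75000 kJ/min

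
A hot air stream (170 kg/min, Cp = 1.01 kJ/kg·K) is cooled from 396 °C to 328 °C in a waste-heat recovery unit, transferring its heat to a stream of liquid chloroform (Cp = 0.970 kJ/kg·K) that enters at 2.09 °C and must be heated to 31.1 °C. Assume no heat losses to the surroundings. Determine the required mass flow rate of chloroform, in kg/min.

ṁ_c = 415 kg/min

Heat released by hot stream: Q = 170 × 1.01 × (396 − 328) = 11676 kJ/min
Energy balance on cold side (adiabatic exchanger): Q = ṁ_c·Cp_c·(T_c,out − T_c,in)
ṁ_c = 11676 / [0.970 × (31.1 − 2.09)] = 414.92 kg/min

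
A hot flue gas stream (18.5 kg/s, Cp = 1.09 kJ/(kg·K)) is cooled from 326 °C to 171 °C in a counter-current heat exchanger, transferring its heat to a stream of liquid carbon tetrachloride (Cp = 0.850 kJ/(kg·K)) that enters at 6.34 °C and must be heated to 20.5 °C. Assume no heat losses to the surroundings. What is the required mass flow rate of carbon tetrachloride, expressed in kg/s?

ṁ_c = 260 kg/s

Heat released by hot stream: Q = 18.5 × 1.09 × (326 − 171) = 3125.6 kJ/s
Energy balance on cold side (adiabatic exchanger): Q = ṁ_c·Cp_c·(T_c,out − T_c,in)
ṁ_c = 3125.6 / [0.850 × (20.5 − 6.34)] = 259.69 kg/s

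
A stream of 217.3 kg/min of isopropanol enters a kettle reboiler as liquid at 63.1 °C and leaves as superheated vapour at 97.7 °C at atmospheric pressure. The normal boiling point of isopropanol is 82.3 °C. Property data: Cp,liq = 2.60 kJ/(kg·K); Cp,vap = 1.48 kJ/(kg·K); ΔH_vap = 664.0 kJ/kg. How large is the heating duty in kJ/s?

liquid 63.1→82.3 °C: 49.92 kJ/kg
vaporisation at 82.3 °C: 664 kJ/kg
vapour 82.3→97.7 °C: 22.792 kJ/kg
Δh = 49.92 + 664 + 22.792 = 736.71 kJ/kg
Q = ṁ·Δh = 217.3 kg/min × 736.71 kJ/kg = 160090 kJ/min
|Q| = 2668.1 kW

Q = 2670 kJ/s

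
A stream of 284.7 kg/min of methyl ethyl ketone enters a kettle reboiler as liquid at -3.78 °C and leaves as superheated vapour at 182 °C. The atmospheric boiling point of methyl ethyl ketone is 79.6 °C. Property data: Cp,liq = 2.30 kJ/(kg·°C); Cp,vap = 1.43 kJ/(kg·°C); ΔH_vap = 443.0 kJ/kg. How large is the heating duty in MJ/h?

liquid -3.78→79.6 °C: 191.77 kJ/kg
vaporisation at 79.6 °C: 443 kJ/kg
vapour 79.6→182 °C: 146.43 kJ/kg
Δh = 191.77 + 443 + 146.43 = 781.21 kJ/kg
Q = ṁ·Δh = 284.7 kg/min × 781.21 kJ/kg = 222410 kJ/min
|Q| = 3706.8 kW = 13345 MJ/h

Q = 13300 MJ/h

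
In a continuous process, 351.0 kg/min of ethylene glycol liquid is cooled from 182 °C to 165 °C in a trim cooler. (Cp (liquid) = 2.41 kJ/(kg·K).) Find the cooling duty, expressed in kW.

Q = ṁ·Cp·ΔT = 351.0 × 2.41 × (165 − 182) = -14380 kJ/min
Converting: 14380 / 60 s = 239.67 kW

Q_c = 240 kW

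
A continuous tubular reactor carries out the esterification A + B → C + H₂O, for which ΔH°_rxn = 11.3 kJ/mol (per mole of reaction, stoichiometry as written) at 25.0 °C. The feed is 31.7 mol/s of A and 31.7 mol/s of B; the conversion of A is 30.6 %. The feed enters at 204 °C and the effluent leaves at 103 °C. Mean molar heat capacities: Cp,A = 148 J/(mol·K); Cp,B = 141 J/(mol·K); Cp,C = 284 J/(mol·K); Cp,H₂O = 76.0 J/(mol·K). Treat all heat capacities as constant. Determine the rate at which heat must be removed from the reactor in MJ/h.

Extent of reaction ξ = 0.306 × 31.7 = 9.7002 mol/s
Reaction term: ξ·ΔH°_rxn = 9.7002 × 11.3 = 109.61 kJ/s
Sensible, feed 204→25 °C: -1639.9 kJ/s
Outlet flows (mol/s): A 22, B 22, C 9.7002, H₂O 9.7002
Sensible, products 25→103 °C: 768.3 kJ/s
Q = ΔH = -761.96 kJ/s = -761.96 kW
Heat removed = 2743.1 MJ/h

Q_out = 2740 MJ/h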